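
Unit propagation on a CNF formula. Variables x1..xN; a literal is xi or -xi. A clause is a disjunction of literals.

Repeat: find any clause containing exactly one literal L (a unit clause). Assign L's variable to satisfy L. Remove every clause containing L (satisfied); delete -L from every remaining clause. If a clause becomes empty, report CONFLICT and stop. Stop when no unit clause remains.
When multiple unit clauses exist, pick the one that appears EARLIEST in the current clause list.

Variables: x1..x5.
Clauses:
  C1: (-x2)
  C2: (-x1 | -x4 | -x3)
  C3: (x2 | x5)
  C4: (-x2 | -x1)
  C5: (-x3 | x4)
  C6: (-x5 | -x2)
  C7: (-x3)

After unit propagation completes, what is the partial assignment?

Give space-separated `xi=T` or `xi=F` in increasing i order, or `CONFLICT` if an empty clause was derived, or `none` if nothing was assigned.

Answer: x2=F x3=F x5=T

Derivation:
unit clause [-2] forces x2=F; simplify:
  drop 2 from [2, 5] -> [5]
  satisfied 3 clause(s); 4 remain; assigned so far: [2]
unit clause [5] forces x5=T; simplify:
  satisfied 1 clause(s); 3 remain; assigned so far: [2, 5]
unit clause [-3] forces x3=F; simplify:
  satisfied 3 clause(s); 0 remain; assigned so far: [2, 3, 5]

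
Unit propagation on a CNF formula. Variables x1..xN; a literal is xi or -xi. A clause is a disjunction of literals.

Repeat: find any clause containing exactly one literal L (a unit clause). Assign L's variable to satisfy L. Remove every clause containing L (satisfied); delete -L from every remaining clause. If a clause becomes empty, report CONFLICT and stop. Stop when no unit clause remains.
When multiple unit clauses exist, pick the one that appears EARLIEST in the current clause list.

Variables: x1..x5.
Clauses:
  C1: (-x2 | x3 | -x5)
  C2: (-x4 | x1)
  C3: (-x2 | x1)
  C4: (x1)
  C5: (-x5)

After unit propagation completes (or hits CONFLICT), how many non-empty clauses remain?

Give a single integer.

Answer: 0

Derivation:
unit clause [1] forces x1=T; simplify:
  satisfied 3 clause(s); 2 remain; assigned so far: [1]
unit clause [-5] forces x5=F; simplify:
  satisfied 2 clause(s); 0 remain; assigned so far: [1, 5]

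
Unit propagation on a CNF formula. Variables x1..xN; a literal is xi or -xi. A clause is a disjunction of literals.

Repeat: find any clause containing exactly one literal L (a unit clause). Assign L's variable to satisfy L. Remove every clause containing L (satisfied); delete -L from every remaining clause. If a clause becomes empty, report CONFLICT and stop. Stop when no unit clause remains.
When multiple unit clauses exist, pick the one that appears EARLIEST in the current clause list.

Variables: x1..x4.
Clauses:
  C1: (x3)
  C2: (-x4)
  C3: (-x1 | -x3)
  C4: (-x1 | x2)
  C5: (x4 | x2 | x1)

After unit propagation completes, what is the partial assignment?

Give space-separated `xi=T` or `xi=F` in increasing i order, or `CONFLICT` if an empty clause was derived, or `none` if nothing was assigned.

unit clause [3] forces x3=T; simplify:
  drop -3 from [-1, -3] -> [-1]
  satisfied 1 clause(s); 4 remain; assigned so far: [3]
unit clause [-4] forces x4=F; simplify:
  drop 4 from [4, 2, 1] -> [2, 1]
  satisfied 1 clause(s); 3 remain; assigned so far: [3, 4]
unit clause [-1] forces x1=F; simplify:
  drop 1 from [2, 1] -> [2]
  satisfied 2 clause(s); 1 remain; assigned so far: [1, 3, 4]
unit clause [2] forces x2=T; simplify:
  satisfied 1 clause(s); 0 remain; assigned so far: [1, 2, 3, 4]

Answer: x1=F x2=T x3=T x4=F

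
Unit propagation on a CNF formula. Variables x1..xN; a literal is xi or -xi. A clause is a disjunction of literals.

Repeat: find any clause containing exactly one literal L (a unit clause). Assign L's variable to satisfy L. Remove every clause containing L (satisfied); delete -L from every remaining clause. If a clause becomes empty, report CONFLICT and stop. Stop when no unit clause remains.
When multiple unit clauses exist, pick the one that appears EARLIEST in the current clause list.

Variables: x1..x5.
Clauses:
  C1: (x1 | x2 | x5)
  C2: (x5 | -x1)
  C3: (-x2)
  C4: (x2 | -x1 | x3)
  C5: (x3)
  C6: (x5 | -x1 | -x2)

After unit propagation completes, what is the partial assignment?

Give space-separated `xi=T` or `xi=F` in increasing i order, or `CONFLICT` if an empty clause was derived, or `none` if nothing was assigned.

Answer: x2=F x3=T

Derivation:
unit clause [-2] forces x2=F; simplify:
  drop 2 from [1, 2, 5] -> [1, 5]
  drop 2 from [2, -1, 3] -> [-1, 3]
  satisfied 2 clause(s); 4 remain; assigned so far: [2]
unit clause [3] forces x3=T; simplify:
  satisfied 2 clause(s); 2 remain; assigned so far: [2, 3]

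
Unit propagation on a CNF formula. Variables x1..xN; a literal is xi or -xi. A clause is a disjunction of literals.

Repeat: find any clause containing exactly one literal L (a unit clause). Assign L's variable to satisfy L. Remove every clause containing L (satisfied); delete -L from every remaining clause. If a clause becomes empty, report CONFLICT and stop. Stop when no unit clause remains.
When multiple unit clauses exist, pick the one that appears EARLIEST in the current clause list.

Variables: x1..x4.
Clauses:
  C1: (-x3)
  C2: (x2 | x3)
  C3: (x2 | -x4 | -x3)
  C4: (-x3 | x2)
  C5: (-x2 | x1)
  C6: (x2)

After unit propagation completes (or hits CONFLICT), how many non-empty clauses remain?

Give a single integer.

Answer: 0

Derivation:
unit clause [-3] forces x3=F; simplify:
  drop 3 from [2, 3] -> [2]
  satisfied 3 clause(s); 3 remain; assigned so far: [3]
unit clause [2] forces x2=T; simplify:
  drop -2 from [-2, 1] -> [1]
  satisfied 2 clause(s); 1 remain; assigned so far: [2, 3]
unit clause [1] forces x1=T; simplify:
  satisfied 1 clause(s); 0 remain; assigned so far: [1, 2, 3]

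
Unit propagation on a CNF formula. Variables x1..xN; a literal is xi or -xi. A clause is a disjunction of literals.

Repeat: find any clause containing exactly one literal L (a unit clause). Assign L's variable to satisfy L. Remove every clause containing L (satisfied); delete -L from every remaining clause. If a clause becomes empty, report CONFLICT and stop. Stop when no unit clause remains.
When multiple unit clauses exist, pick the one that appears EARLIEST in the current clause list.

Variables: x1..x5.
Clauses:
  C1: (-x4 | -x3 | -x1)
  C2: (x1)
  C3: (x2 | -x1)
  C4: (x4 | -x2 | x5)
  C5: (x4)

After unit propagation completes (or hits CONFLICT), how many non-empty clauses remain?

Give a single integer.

unit clause [1] forces x1=T; simplify:
  drop -1 from [-4, -3, -1] -> [-4, -3]
  drop -1 from [2, -1] -> [2]
  satisfied 1 clause(s); 4 remain; assigned so far: [1]
unit clause [2] forces x2=T; simplify:
  drop -2 from [4, -2, 5] -> [4, 5]
  satisfied 1 clause(s); 3 remain; assigned so far: [1, 2]
unit clause [4] forces x4=T; simplify:
  drop -4 from [-4, -3] -> [-3]
  satisfied 2 clause(s); 1 remain; assigned so far: [1, 2, 4]
unit clause [-3] forces x3=F; simplify:
  satisfied 1 clause(s); 0 remain; assigned so far: [1, 2, 3, 4]

Answer: 0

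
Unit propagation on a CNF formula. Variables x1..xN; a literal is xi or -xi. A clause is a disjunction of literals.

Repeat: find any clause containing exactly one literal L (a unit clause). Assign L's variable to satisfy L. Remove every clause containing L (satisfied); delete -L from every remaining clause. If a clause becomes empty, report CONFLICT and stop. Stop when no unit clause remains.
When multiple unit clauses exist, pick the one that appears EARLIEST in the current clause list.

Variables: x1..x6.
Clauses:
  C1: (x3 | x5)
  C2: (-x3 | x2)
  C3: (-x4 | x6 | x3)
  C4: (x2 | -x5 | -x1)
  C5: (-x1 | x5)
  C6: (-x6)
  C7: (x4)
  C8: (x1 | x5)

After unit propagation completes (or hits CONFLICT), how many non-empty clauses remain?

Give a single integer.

unit clause [-6] forces x6=F; simplify:
  drop 6 from [-4, 6, 3] -> [-4, 3]
  satisfied 1 clause(s); 7 remain; assigned so far: [6]
unit clause [4] forces x4=T; simplify:
  drop -4 from [-4, 3] -> [3]
  satisfied 1 clause(s); 6 remain; assigned so far: [4, 6]
unit clause [3] forces x3=T; simplify:
  drop -3 from [-3, 2] -> [2]
  satisfied 2 clause(s); 4 remain; assigned so far: [3, 4, 6]
unit clause [2] forces x2=T; simplify:
  satisfied 2 clause(s); 2 remain; assigned so far: [2, 3, 4, 6]

Answer: 2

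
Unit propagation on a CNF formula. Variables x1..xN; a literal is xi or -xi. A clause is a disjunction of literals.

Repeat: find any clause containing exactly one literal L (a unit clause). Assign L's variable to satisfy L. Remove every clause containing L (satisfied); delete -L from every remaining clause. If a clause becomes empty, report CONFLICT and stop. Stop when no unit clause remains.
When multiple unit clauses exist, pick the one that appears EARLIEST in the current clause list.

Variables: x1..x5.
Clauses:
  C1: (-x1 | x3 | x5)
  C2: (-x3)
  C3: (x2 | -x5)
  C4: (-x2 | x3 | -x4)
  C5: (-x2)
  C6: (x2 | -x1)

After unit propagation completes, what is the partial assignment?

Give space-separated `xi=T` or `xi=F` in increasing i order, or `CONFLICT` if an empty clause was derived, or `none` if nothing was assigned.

unit clause [-3] forces x3=F; simplify:
  drop 3 from [-1, 3, 5] -> [-1, 5]
  drop 3 from [-2, 3, -4] -> [-2, -4]
  satisfied 1 clause(s); 5 remain; assigned so far: [3]
unit clause [-2] forces x2=F; simplify:
  drop 2 from [2, -5] -> [-5]
  drop 2 from [2, -1] -> [-1]
  satisfied 2 clause(s); 3 remain; assigned so far: [2, 3]
unit clause [-5] forces x5=F; simplify:
  drop 5 from [-1, 5] -> [-1]
  satisfied 1 clause(s); 2 remain; assigned so far: [2, 3, 5]
unit clause [-1] forces x1=F; simplify:
  satisfied 2 clause(s); 0 remain; assigned so far: [1, 2, 3, 5]

Answer: x1=F x2=F x3=F x5=F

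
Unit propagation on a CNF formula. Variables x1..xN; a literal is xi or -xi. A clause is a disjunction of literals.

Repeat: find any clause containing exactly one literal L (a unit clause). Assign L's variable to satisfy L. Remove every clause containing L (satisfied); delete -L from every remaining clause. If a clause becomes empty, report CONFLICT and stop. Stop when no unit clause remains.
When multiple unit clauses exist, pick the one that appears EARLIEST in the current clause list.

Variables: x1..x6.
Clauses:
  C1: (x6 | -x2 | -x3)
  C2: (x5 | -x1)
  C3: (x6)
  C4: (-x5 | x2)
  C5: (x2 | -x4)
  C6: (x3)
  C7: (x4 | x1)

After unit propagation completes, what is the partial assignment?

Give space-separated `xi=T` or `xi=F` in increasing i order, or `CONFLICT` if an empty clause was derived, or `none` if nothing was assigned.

unit clause [6] forces x6=T; simplify:
  satisfied 2 clause(s); 5 remain; assigned so far: [6]
unit clause [3] forces x3=T; simplify:
  satisfied 1 clause(s); 4 remain; assigned so far: [3, 6]

Answer: x3=T x6=T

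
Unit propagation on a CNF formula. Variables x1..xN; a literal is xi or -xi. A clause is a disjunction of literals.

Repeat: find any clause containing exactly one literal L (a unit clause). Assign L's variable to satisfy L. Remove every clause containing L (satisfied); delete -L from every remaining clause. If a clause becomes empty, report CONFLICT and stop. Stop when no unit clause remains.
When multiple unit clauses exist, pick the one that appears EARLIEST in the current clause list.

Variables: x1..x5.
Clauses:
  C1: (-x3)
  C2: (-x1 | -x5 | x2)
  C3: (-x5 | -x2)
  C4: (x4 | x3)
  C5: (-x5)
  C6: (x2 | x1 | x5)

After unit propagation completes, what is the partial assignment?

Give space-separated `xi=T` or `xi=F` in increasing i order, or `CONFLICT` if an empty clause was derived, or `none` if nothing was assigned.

unit clause [-3] forces x3=F; simplify:
  drop 3 from [4, 3] -> [4]
  satisfied 1 clause(s); 5 remain; assigned so far: [3]
unit clause [4] forces x4=T; simplify:
  satisfied 1 clause(s); 4 remain; assigned so far: [3, 4]
unit clause [-5] forces x5=F; simplify:
  drop 5 from [2, 1, 5] -> [2, 1]
  satisfied 3 clause(s); 1 remain; assigned so far: [3, 4, 5]

Answer: x3=F x4=T x5=F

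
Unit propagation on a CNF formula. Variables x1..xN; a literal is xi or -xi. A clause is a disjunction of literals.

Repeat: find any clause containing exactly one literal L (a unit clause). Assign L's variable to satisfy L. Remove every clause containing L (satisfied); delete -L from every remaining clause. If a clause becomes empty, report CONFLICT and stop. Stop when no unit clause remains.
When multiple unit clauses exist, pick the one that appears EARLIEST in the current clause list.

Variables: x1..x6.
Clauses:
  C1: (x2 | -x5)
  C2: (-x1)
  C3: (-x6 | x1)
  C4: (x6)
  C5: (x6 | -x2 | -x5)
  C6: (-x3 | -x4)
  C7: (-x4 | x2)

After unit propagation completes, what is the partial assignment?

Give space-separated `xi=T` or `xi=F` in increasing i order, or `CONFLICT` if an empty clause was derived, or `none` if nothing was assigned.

unit clause [-1] forces x1=F; simplify:
  drop 1 from [-6, 1] -> [-6]
  satisfied 1 clause(s); 6 remain; assigned so far: [1]
unit clause [-6] forces x6=F; simplify:
  drop 6 from [6] -> [] (empty!)
  drop 6 from [6, -2, -5] -> [-2, -5]
  satisfied 1 clause(s); 5 remain; assigned so far: [1, 6]
CONFLICT (empty clause)

Answer: CONFLICT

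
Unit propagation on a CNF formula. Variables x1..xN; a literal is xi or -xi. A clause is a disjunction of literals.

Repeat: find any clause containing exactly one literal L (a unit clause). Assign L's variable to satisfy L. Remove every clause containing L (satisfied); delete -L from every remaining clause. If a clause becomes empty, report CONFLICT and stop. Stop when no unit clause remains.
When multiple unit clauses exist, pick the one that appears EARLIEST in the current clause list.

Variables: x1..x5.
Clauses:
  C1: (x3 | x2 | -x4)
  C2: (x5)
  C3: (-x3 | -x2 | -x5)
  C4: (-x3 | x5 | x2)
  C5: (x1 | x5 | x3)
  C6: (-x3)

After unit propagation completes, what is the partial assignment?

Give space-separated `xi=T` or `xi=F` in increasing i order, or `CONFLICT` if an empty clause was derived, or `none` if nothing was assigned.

Answer: x3=F x5=T

Derivation:
unit clause [5] forces x5=T; simplify:
  drop -5 from [-3, -2, -5] -> [-3, -2]
  satisfied 3 clause(s); 3 remain; assigned so far: [5]
unit clause [-3] forces x3=F; simplify:
  drop 3 from [3, 2, -4] -> [2, -4]
  satisfied 2 clause(s); 1 remain; assigned so far: [3, 5]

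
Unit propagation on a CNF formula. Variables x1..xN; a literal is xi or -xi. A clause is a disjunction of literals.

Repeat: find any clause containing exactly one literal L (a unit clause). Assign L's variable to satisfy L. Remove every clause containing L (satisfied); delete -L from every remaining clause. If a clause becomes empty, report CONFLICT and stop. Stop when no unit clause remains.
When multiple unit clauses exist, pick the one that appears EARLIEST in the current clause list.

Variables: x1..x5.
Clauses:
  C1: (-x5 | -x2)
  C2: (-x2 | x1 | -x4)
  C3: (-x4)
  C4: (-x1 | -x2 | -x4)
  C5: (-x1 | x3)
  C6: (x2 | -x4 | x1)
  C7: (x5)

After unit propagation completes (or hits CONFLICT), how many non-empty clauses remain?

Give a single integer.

Answer: 1

Derivation:
unit clause [-4] forces x4=F; simplify:
  satisfied 4 clause(s); 3 remain; assigned so far: [4]
unit clause [5] forces x5=T; simplify:
  drop -5 from [-5, -2] -> [-2]
  satisfied 1 clause(s); 2 remain; assigned so far: [4, 5]
unit clause [-2] forces x2=F; simplify:
  satisfied 1 clause(s); 1 remain; assigned so far: [2, 4, 5]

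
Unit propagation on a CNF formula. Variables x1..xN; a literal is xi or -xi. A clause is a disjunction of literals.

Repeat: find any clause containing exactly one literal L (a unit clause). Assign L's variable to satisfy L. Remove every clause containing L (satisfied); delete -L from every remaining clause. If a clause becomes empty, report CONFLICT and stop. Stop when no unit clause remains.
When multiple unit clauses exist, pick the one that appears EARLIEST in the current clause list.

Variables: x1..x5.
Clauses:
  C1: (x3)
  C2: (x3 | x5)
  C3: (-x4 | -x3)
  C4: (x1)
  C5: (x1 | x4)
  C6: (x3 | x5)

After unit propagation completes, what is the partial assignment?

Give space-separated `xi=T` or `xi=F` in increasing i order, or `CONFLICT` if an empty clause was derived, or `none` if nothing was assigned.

unit clause [3] forces x3=T; simplify:
  drop -3 from [-4, -3] -> [-4]
  satisfied 3 clause(s); 3 remain; assigned so far: [3]
unit clause [-4] forces x4=F; simplify:
  drop 4 from [1, 4] -> [1]
  satisfied 1 clause(s); 2 remain; assigned so far: [3, 4]
unit clause [1] forces x1=T; simplify:
  satisfied 2 clause(s); 0 remain; assigned so far: [1, 3, 4]

Answer: x1=T x3=T x4=F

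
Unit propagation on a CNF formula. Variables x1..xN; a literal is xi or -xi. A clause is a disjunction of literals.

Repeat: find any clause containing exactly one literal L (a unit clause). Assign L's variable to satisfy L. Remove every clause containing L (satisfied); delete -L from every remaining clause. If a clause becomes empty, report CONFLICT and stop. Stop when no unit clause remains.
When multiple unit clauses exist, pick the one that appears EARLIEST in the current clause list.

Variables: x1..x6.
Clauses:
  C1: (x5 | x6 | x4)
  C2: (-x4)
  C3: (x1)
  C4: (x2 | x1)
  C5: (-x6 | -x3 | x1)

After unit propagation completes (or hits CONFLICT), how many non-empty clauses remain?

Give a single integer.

unit clause [-4] forces x4=F; simplify:
  drop 4 from [5, 6, 4] -> [5, 6]
  satisfied 1 clause(s); 4 remain; assigned so far: [4]
unit clause [1] forces x1=T; simplify:
  satisfied 3 clause(s); 1 remain; assigned so far: [1, 4]

Answer: 1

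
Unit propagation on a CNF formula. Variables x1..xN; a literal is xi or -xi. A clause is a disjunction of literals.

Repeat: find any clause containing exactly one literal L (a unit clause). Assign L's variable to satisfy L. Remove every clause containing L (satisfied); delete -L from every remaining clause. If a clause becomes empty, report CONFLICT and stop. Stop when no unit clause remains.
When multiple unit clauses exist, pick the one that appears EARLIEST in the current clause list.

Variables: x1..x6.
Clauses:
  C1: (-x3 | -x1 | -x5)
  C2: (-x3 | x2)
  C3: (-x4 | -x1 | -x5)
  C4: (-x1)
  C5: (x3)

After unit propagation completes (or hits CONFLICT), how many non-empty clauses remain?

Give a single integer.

unit clause [-1] forces x1=F; simplify:
  satisfied 3 clause(s); 2 remain; assigned so far: [1]
unit clause [3] forces x3=T; simplify:
  drop -3 from [-3, 2] -> [2]
  satisfied 1 clause(s); 1 remain; assigned so far: [1, 3]
unit clause [2] forces x2=T; simplify:
  satisfied 1 clause(s); 0 remain; assigned so far: [1, 2, 3]

Answer: 0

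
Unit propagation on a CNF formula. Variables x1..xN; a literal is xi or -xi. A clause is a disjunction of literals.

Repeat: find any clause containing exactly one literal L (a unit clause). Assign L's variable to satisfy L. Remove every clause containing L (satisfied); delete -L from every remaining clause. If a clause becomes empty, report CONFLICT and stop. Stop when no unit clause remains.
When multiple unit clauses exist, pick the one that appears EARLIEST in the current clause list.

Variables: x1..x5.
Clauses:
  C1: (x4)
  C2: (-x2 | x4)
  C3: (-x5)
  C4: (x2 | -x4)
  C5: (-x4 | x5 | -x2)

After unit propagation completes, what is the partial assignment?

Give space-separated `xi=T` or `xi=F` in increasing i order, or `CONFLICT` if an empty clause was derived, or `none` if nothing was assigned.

Answer: CONFLICT

Derivation:
unit clause [4] forces x4=T; simplify:
  drop -4 from [2, -4] -> [2]
  drop -4 from [-4, 5, -2] -> [5, -2]
  satisfied 2 clause(s); 3 remain; assigned so far: [4]
unit clause [-5] forces x5=F; simplify:
  drop 5 from [5, -2] -> [-2]
  satisfied 1 clause(s); 2 remain; assigned so far: [4, 5]
unit clause [2] forces x2=T; simplify:
  drop -2 from [-2] -> [] (empty!)
  satisfied 1 clause(s); 1 remain; assigned so far: [2, 4, 5]
CONFLICT (empty clause)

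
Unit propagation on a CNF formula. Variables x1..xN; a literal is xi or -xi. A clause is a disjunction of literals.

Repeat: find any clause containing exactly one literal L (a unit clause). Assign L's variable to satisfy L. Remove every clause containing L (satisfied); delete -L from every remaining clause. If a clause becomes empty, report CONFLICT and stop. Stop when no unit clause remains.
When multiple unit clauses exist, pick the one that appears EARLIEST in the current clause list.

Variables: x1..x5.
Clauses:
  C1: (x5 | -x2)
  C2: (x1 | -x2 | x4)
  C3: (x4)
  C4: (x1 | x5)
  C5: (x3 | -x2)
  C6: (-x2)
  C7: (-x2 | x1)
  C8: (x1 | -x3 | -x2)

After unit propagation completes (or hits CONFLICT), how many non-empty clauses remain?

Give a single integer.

unit clause [4] forces x4=T; simplify:
  satisfied 2 clause(s); 6 remain; assigned so far: [4]
unit clause [-2] forces x2=F; simplify:
  satisfied 5 clause(s); 1 remain; assigned so far: [2, 4]

Answer: 1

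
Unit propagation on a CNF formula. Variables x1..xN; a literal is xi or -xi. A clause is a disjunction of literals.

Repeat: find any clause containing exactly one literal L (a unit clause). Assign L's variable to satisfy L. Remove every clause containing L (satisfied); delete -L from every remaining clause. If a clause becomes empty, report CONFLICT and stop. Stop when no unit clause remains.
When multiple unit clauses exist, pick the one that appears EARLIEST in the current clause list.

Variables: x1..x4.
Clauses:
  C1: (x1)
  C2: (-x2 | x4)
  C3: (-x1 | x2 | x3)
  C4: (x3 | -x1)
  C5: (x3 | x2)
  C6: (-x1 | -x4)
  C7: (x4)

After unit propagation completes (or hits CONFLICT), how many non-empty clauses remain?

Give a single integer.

unit clause [1] forces x1=T; simplify:
  drop -1 from [-1, 2, 3] -> [2, 3]
  drop -1 from [3, -1] -> [3]
  drop -1 from [-1, -4] -> [-4]
  satisfied 1 clause(s); 6 remain; assigned so far: [1]
unit clause [3] forces x3=T; simplify:
  satisfied 3 clause(s); 3 remain; assigned so far: [1, 3]
unit clause [-4] forces x4=F; simplify:
  drop 4 from [-2, 4] -> [-2]
  drop 4 from [4] -> [] (empty!)
  satisfied 1 clause(s); 2 remain; assigned so far: [1, 3, 4]
CONFLICT (empty clause)

Answer: 1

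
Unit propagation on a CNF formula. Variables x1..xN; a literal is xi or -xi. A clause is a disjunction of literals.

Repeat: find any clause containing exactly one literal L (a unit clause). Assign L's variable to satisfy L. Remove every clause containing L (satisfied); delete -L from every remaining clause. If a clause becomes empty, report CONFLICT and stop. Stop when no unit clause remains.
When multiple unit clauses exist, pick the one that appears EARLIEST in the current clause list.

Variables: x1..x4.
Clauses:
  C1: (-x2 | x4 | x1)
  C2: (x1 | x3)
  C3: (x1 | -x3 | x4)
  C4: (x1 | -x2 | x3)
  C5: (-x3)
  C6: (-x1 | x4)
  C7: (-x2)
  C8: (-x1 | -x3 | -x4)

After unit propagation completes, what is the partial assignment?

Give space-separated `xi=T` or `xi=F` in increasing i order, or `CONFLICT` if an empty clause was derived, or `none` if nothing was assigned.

Answer: x1=T x2=F x3=F x4=T

Derivation:
unit clause [-3] forces x3=F; simplify:
  drop 3 from [1, 3] -> [1]
  drop 3 from [1, -2, 3] -> [1, -2]
  satisfied 3 clause(s); 5 remain; assigned so far: [3]
unit clause [1] forces x1=T; simplify:
  drop -1 from [-1, 4] -> [4]
  satisfied 3 clause(s); 2 remain; assigned so far: [1, 3]
unit clause [4] forces x4=T; simplify:
  satisfied 1 clause(s); 1 remain; assigned so far: [1, 3, 4]
unit clause [-2] forces x2=F; simplify:
  satisfied 1 clause(s); 0 remain; assigned so far: [1, 2, 3, 4]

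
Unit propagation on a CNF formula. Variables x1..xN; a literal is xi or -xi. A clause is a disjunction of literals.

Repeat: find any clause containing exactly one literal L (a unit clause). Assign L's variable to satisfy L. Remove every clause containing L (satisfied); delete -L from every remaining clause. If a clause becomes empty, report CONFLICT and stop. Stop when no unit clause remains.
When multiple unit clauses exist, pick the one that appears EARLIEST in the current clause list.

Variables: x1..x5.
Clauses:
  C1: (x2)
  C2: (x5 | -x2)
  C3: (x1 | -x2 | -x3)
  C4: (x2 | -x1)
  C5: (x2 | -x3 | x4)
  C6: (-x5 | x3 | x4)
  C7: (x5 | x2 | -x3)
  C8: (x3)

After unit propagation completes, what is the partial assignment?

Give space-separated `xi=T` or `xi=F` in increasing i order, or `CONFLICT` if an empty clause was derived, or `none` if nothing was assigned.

unit clause [2] forces x2=T; simplify:
  drop -2 from [5, -2] -> [5]
  drop -2 from [1, -2, -3] -> [1, -3]
  satisfied 4 clause(s); 4 remain; assigned so far: [2]
unit clause [5] forces x5=T; simplify:
  drop -5 from [-5, 3, 4] -> [3, 4]
  satisfied 1 clause(s); 3 remain; assigned so far: [2, 5]
unit clause [3] forces x3=T; simplify:
  drop -3 from [1, -3] -> [1]
  satisfied 2 clause(s); 1 remain; assigned so far: [2, 3, 5]
unit clause [1] forces x1=T; simplify:
  satisfied 1 clause(s); 0 remain; assigned so far: [1, 2, 3, 5]

Answer: x1=T x2=T x3=T x5=T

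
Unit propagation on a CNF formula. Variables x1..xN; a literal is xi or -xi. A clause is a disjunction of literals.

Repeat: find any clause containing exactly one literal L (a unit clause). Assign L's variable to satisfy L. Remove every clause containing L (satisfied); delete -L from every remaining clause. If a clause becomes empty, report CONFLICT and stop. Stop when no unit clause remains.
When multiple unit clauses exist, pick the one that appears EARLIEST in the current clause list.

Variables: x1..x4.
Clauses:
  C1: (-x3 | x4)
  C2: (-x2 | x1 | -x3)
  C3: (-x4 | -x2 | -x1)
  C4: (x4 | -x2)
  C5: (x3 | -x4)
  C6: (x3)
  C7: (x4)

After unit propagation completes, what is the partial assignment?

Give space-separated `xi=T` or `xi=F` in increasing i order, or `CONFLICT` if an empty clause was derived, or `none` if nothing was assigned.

Answer: x3=T x4=T

Derivation:
unit clause [3] forces x3=T; simplify:
  drop -3 from [-3, 4] -> [4]
  drop -3 from [-2, 1, -3] -> [-2, 1]
  satisfied 2 clause(s); 5 remain; assigned so far: [3]
unit clause [4] forces x4=T; simplify:
  drop -4 from [-4, -2, -1] -> [-2, -1]
  satisfied 3 clause(s); 2 remain; assigned so far: [3, 4]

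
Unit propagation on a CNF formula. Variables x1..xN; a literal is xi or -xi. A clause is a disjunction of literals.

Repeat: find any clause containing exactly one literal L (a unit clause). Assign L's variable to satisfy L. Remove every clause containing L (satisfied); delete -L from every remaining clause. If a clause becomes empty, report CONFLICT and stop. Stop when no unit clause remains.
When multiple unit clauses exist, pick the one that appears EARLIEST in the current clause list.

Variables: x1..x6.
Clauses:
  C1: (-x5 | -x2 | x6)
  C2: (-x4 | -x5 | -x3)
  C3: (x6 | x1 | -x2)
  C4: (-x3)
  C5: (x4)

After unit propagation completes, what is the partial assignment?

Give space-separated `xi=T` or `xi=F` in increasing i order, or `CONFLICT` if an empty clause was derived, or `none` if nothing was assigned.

unit clause [-3] forces x3=F; simplify:
  satisfied 2 clause(s); 3 remain; assigned so far: [3]
unit clause [4] forces x4=T; simplify:
  satisfied 1 clause(s); 2 remain; assigned so far: [3, 4]

Answer: x3=F x4=T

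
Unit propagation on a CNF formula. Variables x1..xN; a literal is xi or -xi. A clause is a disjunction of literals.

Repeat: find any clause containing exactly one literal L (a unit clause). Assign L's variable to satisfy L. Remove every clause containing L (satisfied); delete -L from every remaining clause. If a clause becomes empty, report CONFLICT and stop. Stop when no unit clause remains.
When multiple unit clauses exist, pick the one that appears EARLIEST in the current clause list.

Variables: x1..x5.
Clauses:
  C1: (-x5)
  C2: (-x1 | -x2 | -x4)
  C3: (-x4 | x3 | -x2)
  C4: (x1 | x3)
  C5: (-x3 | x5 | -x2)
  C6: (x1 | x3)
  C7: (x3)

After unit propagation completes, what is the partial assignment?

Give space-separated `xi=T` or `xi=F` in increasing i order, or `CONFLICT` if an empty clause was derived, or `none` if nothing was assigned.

Answer: x2=F x3=T x5=F

Derivation:
unit clause [-5] forces x5=F; simplify:
  drop 5 from [-3, 5, -2] -> [-3, -2]
  satisfied 1 clause(s); 6 remain; assigned so far: [5]
unit clause [3] forces x3=T; simplify:
  drop -3 from [-3, -2] -> [-2]
  satisfied 4 clause(s); 2 remain; assigned so far: [3, 5]
unit clause [-2] forces x2=F; simplify:
  satisfied 2 clause(s); 0 remain; assigned so far: [2, 3, 5]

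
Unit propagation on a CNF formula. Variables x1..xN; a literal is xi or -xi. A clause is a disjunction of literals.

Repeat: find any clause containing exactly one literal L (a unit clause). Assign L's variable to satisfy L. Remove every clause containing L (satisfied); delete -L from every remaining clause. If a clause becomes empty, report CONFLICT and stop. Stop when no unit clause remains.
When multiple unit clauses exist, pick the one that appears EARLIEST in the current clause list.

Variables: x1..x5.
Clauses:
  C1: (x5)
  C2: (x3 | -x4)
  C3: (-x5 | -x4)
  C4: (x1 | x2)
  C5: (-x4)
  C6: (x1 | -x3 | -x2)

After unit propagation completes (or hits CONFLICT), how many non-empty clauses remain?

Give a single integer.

unit clause [5] forces x5=T; simplify:
  drop -5 from [-5, -4] -> [-4]
  satisfied 1 clause(s); 5 remain; assigned so far: [5]
unit clause [-4] forces x4=F; simplify:
  satisfied 3 clause(s); 2 remain; assigned so far: [4, 5]

Answer: 2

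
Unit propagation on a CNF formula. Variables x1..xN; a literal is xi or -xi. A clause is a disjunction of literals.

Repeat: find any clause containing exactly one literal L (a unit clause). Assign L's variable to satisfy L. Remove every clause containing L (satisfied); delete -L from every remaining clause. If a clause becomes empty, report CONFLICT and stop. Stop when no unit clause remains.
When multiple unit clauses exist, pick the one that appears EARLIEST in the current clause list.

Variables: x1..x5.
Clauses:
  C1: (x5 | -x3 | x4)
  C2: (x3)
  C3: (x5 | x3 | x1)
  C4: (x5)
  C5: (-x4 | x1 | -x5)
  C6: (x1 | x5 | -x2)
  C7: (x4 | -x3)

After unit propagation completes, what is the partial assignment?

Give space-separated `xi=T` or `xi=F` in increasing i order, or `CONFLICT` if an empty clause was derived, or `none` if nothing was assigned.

unit clause [3] forces x3=T; simplify:
  drop -3 from [5, -3, 4] -> [5, 4]
  drop -3 from [4, -3] -> [4]
  satisfied 2 clause(s); 5 remain; assigned so far: [3]
unit clause [5] forces x5=T; simplify:
  drop -5 from [-4, 1, -5] -> [-4, 1]
  satisfied 3 clause(s); 2 remain; assigned so far: [3, 5]
unit clause [4] forces x4=T; simplify:
  drop -4 from [-4, 1] -> [1]
  satisfied 1 clause(s); 1 remain; assigned so far: [3, 4, 5]
unit clause [1] forces x1=T; simplify:
  satisfied 1 clause(s); 0 remain; assigned so far: [1, 3, 4, 5]

Answer: x1=T x3=T x4=T x5=T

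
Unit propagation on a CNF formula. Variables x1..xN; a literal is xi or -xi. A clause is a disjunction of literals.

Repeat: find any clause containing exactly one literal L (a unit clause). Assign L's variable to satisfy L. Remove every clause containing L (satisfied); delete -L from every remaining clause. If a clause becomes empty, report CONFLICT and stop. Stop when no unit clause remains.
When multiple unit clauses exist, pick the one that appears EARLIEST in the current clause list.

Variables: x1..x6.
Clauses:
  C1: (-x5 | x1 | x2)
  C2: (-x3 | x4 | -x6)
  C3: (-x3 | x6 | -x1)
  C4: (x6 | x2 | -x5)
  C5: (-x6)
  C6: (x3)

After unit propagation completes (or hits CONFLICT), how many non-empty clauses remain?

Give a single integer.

unit clause [-6] forces x6=F; simplify:
  drop 6 from [-3, 6, -1] -> [-3, -1]
  drop 6 from [6, 2, -5] -> [2, -5]
  satisfied 2 clause(s); 4 remain; assigned so far: [6]
unit clause [3] forces x3=T; simplify:
  drop -3 from [-3, -1] -> [-1]
  satisfied 1 clause(s); 3 remain; assigned so far: [3, 6]
unit clause [-1] forces x1=F; simplify:
  drop 1 from [-5, 1, 2] -> [-5, 2]
  satisfied 1 clause(s); 2 remain; assigned so far: [1, 3, 6]

Answer: 2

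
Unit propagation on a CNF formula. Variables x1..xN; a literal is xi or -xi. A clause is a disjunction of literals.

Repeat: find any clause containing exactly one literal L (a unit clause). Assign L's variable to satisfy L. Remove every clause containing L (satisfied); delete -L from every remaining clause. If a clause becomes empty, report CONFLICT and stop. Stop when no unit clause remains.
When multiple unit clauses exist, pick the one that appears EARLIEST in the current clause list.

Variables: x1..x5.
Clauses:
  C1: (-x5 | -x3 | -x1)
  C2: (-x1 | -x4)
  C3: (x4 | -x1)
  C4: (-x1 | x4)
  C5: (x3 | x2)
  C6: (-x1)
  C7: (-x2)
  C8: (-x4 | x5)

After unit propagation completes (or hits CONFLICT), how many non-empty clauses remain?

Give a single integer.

Answer: 1

Derivation:
unit clause [-1] forces x1=F; simplify:
  satisfied 5 clause(s); 3 remain; assigned so far: [1]
unit clause [-2] forces x2=F; simplify:
  drop 2 from [3, 2] -> [3]
  satisfied 1 clause(s); 2 remain; assigned so far: [1, 2]
unit clause [3] forces x3=T; simplify:
  satisfied 1 clause(s); 1 remain; assigned so far: [1, 2, 3]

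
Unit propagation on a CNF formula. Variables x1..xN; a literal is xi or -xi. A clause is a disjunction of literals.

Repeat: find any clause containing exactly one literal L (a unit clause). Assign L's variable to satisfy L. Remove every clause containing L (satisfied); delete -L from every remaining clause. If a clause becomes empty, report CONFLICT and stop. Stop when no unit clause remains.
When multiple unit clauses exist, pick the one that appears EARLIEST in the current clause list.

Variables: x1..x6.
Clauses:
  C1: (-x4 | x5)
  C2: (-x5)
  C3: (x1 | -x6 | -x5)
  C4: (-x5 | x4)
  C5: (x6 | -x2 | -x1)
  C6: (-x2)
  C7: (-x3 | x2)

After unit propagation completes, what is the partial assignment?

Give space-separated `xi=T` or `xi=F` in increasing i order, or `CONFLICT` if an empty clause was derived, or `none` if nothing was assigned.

unit clause [-5] forces x5=F; simplify:
  drop 5 from [-4, 5] -> [-4]
  satisfied 3 clause(s); 4 remain; assigned so far: [5]
unit clause [-4] forces x4=F; simplify:
  satisfied 1 clause(s); 3 remain; assigned so far: [4, 5]
unit clause [-2] forces x2=F; simplify:
  drop 2 from [-3, 2] -> [-3]
  satisfied 2 clause(s); 1 remain; assigned so far: [2, 4, 5]
unit clause [-3] forces x3=F; simplify:
  satisfied 1 clause(s); 0 remain; assigned so far: [2, 3, 4, 5]

Answer: x2=F x3=F x4=F x5=F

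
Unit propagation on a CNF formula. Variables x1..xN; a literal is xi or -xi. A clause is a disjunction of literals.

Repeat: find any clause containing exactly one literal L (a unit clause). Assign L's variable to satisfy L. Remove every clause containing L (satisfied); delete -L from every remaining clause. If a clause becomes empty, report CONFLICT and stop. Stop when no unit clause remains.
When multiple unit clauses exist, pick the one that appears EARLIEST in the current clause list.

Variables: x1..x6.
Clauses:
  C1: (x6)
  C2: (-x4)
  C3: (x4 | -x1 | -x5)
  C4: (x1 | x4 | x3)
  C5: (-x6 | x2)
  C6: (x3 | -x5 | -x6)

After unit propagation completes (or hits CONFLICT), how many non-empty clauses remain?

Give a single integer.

Answer: 3

Derivation:
unit clause [6] forces x6=T; simplify:
  drop -6 from [-6, 2] -> [2]
  drop -6 from [3, -5, -6] -> [3, -5]
  satisfied 1 clause(s); 5 remain; assigned so far: [6]
unit clause [-4] forces x4=F; simplify:
  drop 4 from [4, -1, -5] -> [-1, -5]
  drop 4 from [1, 4, 3] -> [1, 3]
  satisfied 1 clause(s); 4 remain; assigned so far: [4, 6]
unit clause [2] forces x2=T; simplify:
  satisfied 1 clause(s); 3 remain; assigned so far: [2, 4, 6]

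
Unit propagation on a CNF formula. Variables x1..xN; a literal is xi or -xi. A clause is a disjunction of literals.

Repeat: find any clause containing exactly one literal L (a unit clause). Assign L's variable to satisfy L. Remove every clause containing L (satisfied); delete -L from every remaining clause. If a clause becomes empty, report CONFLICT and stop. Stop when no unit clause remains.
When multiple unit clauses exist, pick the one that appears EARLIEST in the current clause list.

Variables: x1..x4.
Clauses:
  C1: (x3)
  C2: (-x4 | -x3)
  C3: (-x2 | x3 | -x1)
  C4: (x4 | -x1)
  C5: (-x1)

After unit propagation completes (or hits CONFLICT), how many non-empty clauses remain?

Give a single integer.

Answer: 0

Derivation:
unit clause [3] forces x3=T; simplify:
  drop -3 from [-4, -3] -> [-4]
  satisfied 2 clause(s); 3 remain; assigned so far: [3]
unit clause [-4] forces x4=F; simplify:
  drop 4 from [4, -1] -> [-1]
  satisfied 1 clause(s); 2 remain; assigned so far: [3, 4]
unit clause [-1] forces x1=F; simplify:
  satisfied 2 clause(s); 0 remain; assigned so far: [1, 3, 4]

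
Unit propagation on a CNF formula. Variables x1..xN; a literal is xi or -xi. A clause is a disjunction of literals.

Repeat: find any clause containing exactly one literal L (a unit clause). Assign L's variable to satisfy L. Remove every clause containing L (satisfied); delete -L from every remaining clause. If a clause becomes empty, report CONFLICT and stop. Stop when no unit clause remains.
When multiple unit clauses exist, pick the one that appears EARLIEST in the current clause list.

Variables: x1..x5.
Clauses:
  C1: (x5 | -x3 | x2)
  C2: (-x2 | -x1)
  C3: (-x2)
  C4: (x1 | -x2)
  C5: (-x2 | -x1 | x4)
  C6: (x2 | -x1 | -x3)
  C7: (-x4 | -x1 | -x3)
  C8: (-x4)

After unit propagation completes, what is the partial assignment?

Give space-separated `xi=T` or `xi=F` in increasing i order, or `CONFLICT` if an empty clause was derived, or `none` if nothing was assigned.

unit clause [-2] forces x2=F; simplify:
  drop 2 from [5, -3, 2] -> [5, -3]
  drop 2 from [2, -1, -3] -> [-1, -3]
  satisfied 4 clause(s); 4 remain; assigned so far: [2]
unit clause [-4] forces x4=F; simplify:
  satisfied 2 clause(s); 2 remain; assigned so far: [2, 4]

Answer: x2=F x4=F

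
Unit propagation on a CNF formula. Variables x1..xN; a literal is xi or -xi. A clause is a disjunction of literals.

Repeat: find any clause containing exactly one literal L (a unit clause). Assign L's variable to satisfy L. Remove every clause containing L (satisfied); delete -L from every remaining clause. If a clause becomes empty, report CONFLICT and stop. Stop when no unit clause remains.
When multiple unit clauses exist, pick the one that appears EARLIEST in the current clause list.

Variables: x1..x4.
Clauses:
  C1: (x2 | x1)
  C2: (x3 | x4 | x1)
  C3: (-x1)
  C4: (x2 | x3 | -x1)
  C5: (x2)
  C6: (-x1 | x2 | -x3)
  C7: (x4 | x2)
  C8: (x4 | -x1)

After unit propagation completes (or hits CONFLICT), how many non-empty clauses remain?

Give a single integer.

unit clause [-1] forces x1=F; simplify:
  drop 1 from [2, 1] -> [2]
  drop 1 from [3, 4, 1] -> [3, 4]
  satisfied 4 clause(s); 4 remain; assigned so far: [1]
unit clause [2] forces x2=T; simplify:
  satisfied 3 clause(s); 1 remain; assigned so far: [1, 2]

Answer: 1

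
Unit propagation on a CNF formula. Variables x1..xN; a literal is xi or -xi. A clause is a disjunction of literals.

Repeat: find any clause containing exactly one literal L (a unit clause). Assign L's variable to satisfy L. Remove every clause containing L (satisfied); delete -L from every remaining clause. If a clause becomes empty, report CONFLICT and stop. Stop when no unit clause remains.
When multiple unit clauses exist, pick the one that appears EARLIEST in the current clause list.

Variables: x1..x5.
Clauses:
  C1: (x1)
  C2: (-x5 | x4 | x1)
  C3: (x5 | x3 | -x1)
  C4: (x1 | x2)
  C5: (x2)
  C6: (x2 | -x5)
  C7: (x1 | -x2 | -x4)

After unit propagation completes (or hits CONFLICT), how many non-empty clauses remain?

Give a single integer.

unit clause [1] forces x1=T; simplify:
  drop -1 from [5, 3, -1] -> [5, 3]
  satisfied 4 clause(s); 3 remain; assigned so far: [1]
unit clause [2] forces x2=T; simplify:
  satisfied 2 clause(s); 1 remain; assigned so far: [1, 2]

Answer: 1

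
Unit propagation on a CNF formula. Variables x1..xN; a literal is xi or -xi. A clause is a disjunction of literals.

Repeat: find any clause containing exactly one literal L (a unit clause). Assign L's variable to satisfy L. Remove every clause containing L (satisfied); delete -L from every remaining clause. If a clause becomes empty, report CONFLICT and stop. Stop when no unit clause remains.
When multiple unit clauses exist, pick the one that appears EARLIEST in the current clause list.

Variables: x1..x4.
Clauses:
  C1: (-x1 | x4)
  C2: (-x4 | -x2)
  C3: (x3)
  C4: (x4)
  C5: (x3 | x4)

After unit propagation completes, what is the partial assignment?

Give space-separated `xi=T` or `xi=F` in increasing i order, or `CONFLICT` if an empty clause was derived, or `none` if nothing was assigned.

unit clause [3] forces x3=T; simplify:
  satisfied 2 clause(s); 3 remain; assigned so far: [3]
unit clause [4] forces x4=T; simplify:
  drop -4 from [-4, -2] -> [-2]
  satisfied 2 clause(s); 1 remain; assigned so far: [3, 4]
unit clause [-2] forces x2=F; simplify:
  satisfied 1 clause(s); 0 remain; assigned so far: [2, 3, 4]

Answer: x2=F x3=T x4=T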